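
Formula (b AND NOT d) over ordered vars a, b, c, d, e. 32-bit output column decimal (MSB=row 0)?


Formula: (b AND NOT d) over a, b, c, d, e (32 rows)
Evaluate each row (bits = a,b,c,d,e, MSB first):
  row 0 [00000]: (0 AND NOT 0) -> 0
  row 1 [00001]: (0 AND NOT 0) -> 0
  row 2 [00010]: (0 AND NOT 1) -> 0
  row 3 [00011]: (0 AND NOT 1) -> 0
  row 4 [00100]: (0 AND NOT 0) -> 0
  row 5 [00101]: (0 AND NOT 0) -> 0
  row 6 [00110]: (0 AND NOT 1) -> 0
  row 7 [00111]: (0 AND NOT 1) -> 0
  row 8 [01000]: (1 AND NOT 0) -> 1
  row 9 [01001]: (1 AND NOT 0) -> 1
  row 10 [01010]: (1 AND NOT 1) -> 0
  row 11 [01011]: (1 AND NOT 1) -> 0
  row 12 [01100]: (1 AND NOT 0) -> 1
  row 13 [01101]: (1 AND NOT 0) -> 1
  row 14 [01110]: (1 AND NOT 1) -> 0
  row 15 [01111]: (1 AND NOT 1) -> 0
  row 16 [10000]: (0 AND NOT 0) -> 0
  row 17 [10001]: (0 AND NOT 0) -> 0
  row 18 [10010]: (0 AND NOT 1) -> 0
  row 19 [10011]: (0 AND NOT 1) -> 0
  row 20 [10100]: (0 AND NOT 0) -> 0
  row 21 [10101]: (0 AND NOT 0) -> 0
  row 22 [10110]: (0 AND NOT 1) -> 0
  row 23 [10111]: (0 AND NOT 1) -> 0
  row 24 [11000]: (1 AND NOT 0) -> 1
  row 25 [11001]: (1 AND NOT 0) -> 1
  row 26 [11010]: (1 AND NOT 1) -> 0
  row 27 [11011]: (1 AND NOT 1) -> 0
  row 28 [11100]: (1 AND NOT 0) -> 1
  row 29 [11101]: (1 AND NOT 0) -> 1
  row 30 [11110]: (1 AND NOT 1) -> 0
  row 31 [11111]: (1 AND NOT 1) -> 0
Full result column, 4 rows per line (a,b,c fixed per line; d,e runs 00..11 left to right):
  rows 0-3 [a,b,c=000]: 0000  = hex 0
  rows 4-7 [a,b,c=001]: 0000  = hex 0
  rows 8-11 [a,b,c=010]: 1100  = hex C
  rows 12-15 [a,b,c=011]: 1100  = hex C
  rows 16-19 [a,b,c=100]: 0000  = hex 0
  rows 20-23 [a,b,c=101]: 0000  = hex 0
  rows 24-27 [a,b,c=110]: 1100  = hex C
  rows 28-31 [a,b,c=111]: 1100  = hex C
Output column (row 0 .. row 31) = 00000000110011000000000011001100
Output column grouped in 4s = 0000 0000 1100 1100 0000 0000 1100 1100 = 0x00CC00CC
Convert to decimal digit by digit (value = value*16 + digit):
  0 -> 0
  0*16 + 0 = 0
  0*16 + 12 (C) = 12
  12*16 + 12 (C) = 204
  204*16 + 0 = 3264
  3264*16 + 0 = 52224
  52224*16 + 12 (C) = 835596
  835596*16 + 12 (C) = 13369548
Decimal = 13369548

13369548


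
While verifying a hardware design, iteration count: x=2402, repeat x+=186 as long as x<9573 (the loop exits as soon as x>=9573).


Step 1: x goes from 2402 toward 9573 by 186; the body runs while x<9573, so iterations = ceil((bound-start)/step)
Step 2: Distance=7171
Step 3: ceil(7171/186)=39

39


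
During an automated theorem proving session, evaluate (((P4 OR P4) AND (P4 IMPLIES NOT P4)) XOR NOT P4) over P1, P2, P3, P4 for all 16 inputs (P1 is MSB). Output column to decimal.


Formula: (((P4 OR P4) AND (P4 IMPLIES NOT P4)) XOR NOT P4) over P1, P2, P3, P4 (16 rows)
Evaluate each row (bits = P1,P2,P3,P4, MSB first):
  row 0 [0000]: (((0 OR 0) AND (0 IMPLIES NOT 0)) XOR NOT 0) -> 1
  row 1 [0001]: (((1 OR 1) AND (1 IMPLIES NOT 1)) XOR NOT 1) -> 0
  row 2 [0010]: (((0 OR 0) AND (0 IMPLIES NOT 0)) XOR NOT 0) -> 1
  row 3 [0011]: (((1 OR 1) AND (1 IMPLIES NOT 1)) XOR NOT 1) -> 0
  row 4 [0100]: (((0 OR 0) AND (0 IMPLIES NOT 0)) XOR NOT 0) -> 1
  row 5 [0101]: (((1 OR 1) AND (1 IMPLIES NOT 1)) XOR NOT 1) -> 0
  row 6 [0110]: (((0 OR 0) AND (0 IMPLIES NOT 0)) XOR NOT 0) -> 1
  row 7 [0111]: (((1 OR 1) AND (1 IMPLIES NOT 1)) XOR NOT 1) -> 0
  row 8 [1000]: (((0 OR 0) AND (0 IMPLIES NOT 0)) XOR NOT 0) -> 1
  row 9 [1001]: (((1 OR 1) AND (1 IMPLIES NOT 1)) XOR NOT 1) -> 0
  row 10 [1010]: (((0 OR 0) AND (0 IMPLIES NOT 0)) XOR NOT 0) -> 1
  row 11 [1011]: (((1 OR 1) AND (1 IMPLIES NOT 1)) XOR NOT 1) -> 0
  row 12 [1100]: (((0 OR 0) AND (0 IMPLIES NOT 0)) XOR NOT 0) -> 1
  row 13 [1101]: (((1 OR 1) AND (1 IMPLIES NOT 1)) XOR NOT 1) -> 0
  row 14 [1110]: (((0 OR 0) AND (0 IMPLIES NOT 0)) XOR NOT 0) -> 1
  row 15 [1111]: (((1 OR 1) AND (1 IMPLIES NOT 1)) XOR NOT 1) -> 0
Full result column, 4 rows per line (P1,P2 fixed per line; P3,P4 runs 00..11 left to right):
  rows 0-3 [P1,P2=00]: 1010  = hex A
  rows 4-7 [P1,P2=01]: 1010  = hex A
  rows 8-11 [P1,P2=10]: 1010  = hex A
  rows 12-15 [P1,P2=11]: 1010  = hex A
Output column (row 0 .. row 15) = 1010101010101010
Output column grouped in 4s = 1010 1010 1010 1010 = 0xAAAA
Convert to decimal digit by digit (value = value*16 + digit):
  A -> 10
  10*16 + 10 (A) = 170
  170*16 + 10 (A) = 2730
  2730*16 + 10 (A) = 43690
Decimal = 43690

43690


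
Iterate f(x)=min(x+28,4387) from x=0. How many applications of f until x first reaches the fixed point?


Step 1: x=0, cap=4387, increment=28
Step 2: x grows by 28 each step until capped at 4387; fixed point is x=4387
Step 3: iterations = ceil(4387/28) = 157

157


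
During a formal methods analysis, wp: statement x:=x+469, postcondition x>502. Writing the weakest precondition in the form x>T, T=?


Formula: wp(x:=E, P) = P[E/x] (substitute E for x in postcondition)
Step 1: Postcondition: x>502
Step 2: Substitute x+469 for x: x+469>502
Step 3: Solve for x: x > 502-469 = 33

33


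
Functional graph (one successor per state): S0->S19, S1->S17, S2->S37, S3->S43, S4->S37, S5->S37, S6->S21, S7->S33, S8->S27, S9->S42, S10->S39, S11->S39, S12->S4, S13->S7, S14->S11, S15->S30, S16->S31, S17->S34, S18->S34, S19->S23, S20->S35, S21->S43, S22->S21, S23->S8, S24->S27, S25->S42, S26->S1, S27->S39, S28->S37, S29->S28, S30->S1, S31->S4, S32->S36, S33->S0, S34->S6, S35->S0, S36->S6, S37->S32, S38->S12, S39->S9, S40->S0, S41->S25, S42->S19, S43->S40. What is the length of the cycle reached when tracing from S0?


Trace from S0 until a state repeats:
  S0 -> S19 -> S23 -> S8 -> S27 -> S39 -> S9 -> S42 -> S19
S19 first seen at step 1, revisited at step 8.
Cycle length = 8 - 1 = 7

7


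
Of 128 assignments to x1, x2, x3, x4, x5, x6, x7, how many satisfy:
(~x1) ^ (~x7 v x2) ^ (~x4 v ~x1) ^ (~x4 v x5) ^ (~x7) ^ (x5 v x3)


CNF with 6 clauses over 7 vars (128 assignments).
An assignment satisfies CNF iff every clause has >=1 true literal.
Check each row (bits = x1,x2,x3,x4,x5,x6,x7; clause T/F shown):
  row 0 [0000000]: clauses=TTTTTF -> 0
  row 1 [0000001]: clauses=TFTTFF -> 0
  row 2 [0000010]: clauses=TTTTTF -> 0
  row 3 [0000011]: clauses=TFTTFF -> 0
  row 4 [0000100]: clauses=TTTTTT -> 1
  (every remaining row is evaluated the same way; all 128 results are listed next)
Full result column, 8 rows per line (x1,x2,x3,x4 fixed per line; x5,x6,x7 runs 000..111 left to right):
  rows 0-7 [x1,x2,x3,x4=0000]: 00001010  (ones: 2)
  rows 8-15 [x1,x2,x3,x4=0001]: 00001010  (ones: 2)
  rows 16-23 [x1,x2,x3,x4=0010]: 10101010  (ones: 4)
  rows 24-31 [x1,x2,x3,x4=0011]: 00001010  (ones: 2)
  rows 32-39 [x1,x2,x3,x4=0100]: 00001010  (ones: 2)
  rows 40-47 [x1,x2,x3,x4=0101]: 00001010  (ones: 2)
  rows 48-55 [x1,x2,x3,x4=0110]: 10101010  (ones: 4)
  rows 56-63 [x1,x2,x3,x4=0111]: 00001010  (ones: 2)
  rows 64-71 [x1,x2,x3,x4=1000]: 00000000  (ones: 0)
  rows 72-79 [x1,x2,x3,x4=1001]: 00000000  (ones: 0)
  rows 80-87 [x1,x2,x3,x4=1010]: 00000000  (ones: 0)
  rows 88-95 [x1,x2,x3,x4=1011]: 00000000  (ones: 0)
  rows 96-103 [x1,x2,x3,x4=1100]: 00000000  (ones: 0)
  rows 104-111 [x1,x2,x3,x4=1101]: 00000000  (ones: 0)
  rows 112-119 [x1,x2,x3,x4=1110]: 00000000  (ones: 0)
  rows 120-127 [x1,x2,x3,x4=1111]: 00000000  (ones: 0)
Satisfying assignments = 2+2+4+2+2+2+4+2+0+0+0+0+0+0+0+0 = 20

20


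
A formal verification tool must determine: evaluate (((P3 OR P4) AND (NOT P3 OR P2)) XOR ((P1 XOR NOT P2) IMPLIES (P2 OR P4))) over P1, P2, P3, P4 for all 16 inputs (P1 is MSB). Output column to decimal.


Formula: (((P3 OR P4) AND (NOT P3 OR P2)) XOR ((P1 XOR NOT P2) IMPLIES (P2 OR P4))) over P1, P2, P3, P4 (16 rows)
Evaluate each row (bits = P1,P2,P3,P4, MSB first):
  row 0 [0000]: (((0 OR 0) AND (NOT 0 OR 0)) XOR ((0 XOR NOT 0) IMPLIES (0 OR 0))) -> 0
  row 1 [0001]: (((0 OR 1) AND (NOT 0 OR 0)) XOR ((0 XOR NOT 0) IMPLIES (0 OR 1))) -> 0
  row 2 [0010]: (((1 OR 0) AND (NOT 1 OR 0)) XOR ((0 XOR NOT 0) IMPLIES (0 OR 0))) -> 0
  row 3 [0011]: (((1 OR 1) AND (NOT 1 OR 0)) XOR ((0 XOR NOT 0) IMPLIES (0 OR 1))) -> 1
  row 4 [0100]: (((0 OR 0) AND (NOT 0 OR 1)) XOR ((0 XOR NOT 1) IMPLIES (1 OR 0))) -> 1
  row 5 [0101]: (((0 OR 1) AND (NOT 0 OR 1)) XOR ((0 XOR NOT 1) IMPLIES (1 OR 1))) -> 0
  row 6 [0110]: (((1 OR 0) AND (NOT 1 OR 1)) XOR ((0 XOR NOT 1) IMPLIES (1 OR 0))) -> 0
  row 7 [0111]: (((1 OR 1) AND (NOT 1 OR 1)) XOR ((0 XOR NOT 1) IMPLIES (1 OR 1))) -> 0
  row 8 [1000]: (((0 OR 0) AND (NOT 0 OR 0)) XOR ((1 XOR NOT 0) IMPLIES (0 OR 0))) -> 1
  row 9 [1001]: (((0 OR 1) AND (NOT 0 OR 0)) XOR ((1 XOR NOT 0) IMPLIES (0 OR 1))) -> 0
  row 10 [1010]: (((1 OR 0) AND (NOT 1 OR 0)) XOR ((1 XOR NOT 0) IMPLIES (0 OR 0))) -> 1
  row 11 [1011]: (((1 OR 1) AND (NOT 1 OR 0)) XOR ((1 XOR NOT 0) IMPLIES (0 OR 1))) -> 1
  row 12 [1100]: (((0 OR 0) AND (NOT 0 OR 1)) XOR ((1 XOR NOT 1) IMPLIES (1 OR 0))) -> 1
  row 13 [1101]: (((0 OR 1) AND (NOT 0 OR 1)) XOR ((1 XOR NOT 1) IMPLIES (1 OR 1))) -> 0
  row 14 [1110]: (((1 OR 0) AND (NOT 1 OR 1)) XOR ((1 XOR NOT 1) IMPLIES (1 OR 0))) -> 0
  row 15 [1111]: (((1 OR 1) AND (NOT 1 OR 1)) XOR ((1 XOR NOT 1) IMPLIES (1 OR 1))) -> 0
Full result column, 4 rows per line (P1,P2 fixed per line; P3,P4 runs 00..11 left to right):
  rows 0-3 [P1,P2=00]: 0001  = hex 1
  rows 4-7 [P1,P2=01]: 1000  = hex 8
  rows 8-11 [P1,P2=10]: 1011  = hex B
  rows 12-15 [P1,P2=11]: 1000  = hex 8
Output column (row 0 .. row 15) = 0001100010111000
Output column grouped in 4s = 0001 1000 1011 1000 = 0x18B8
Convert to decimal digit by digit (value = value*16 + digit):
  1 -> 1
  1*16 + 8 = 24
  24*16 + 11 (B) = 395
  395*16 + 8 = 6328
Decimal = 6328

6328


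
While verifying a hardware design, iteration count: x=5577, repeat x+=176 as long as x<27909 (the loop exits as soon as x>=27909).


Step 1: x goes from 5577 toward 27909 by 176; the body runs while x<27909, so iterations = ceil((bound-start)/step)
Step 2: Distance=22332
Step 3: ceil(22332/176)=127

127


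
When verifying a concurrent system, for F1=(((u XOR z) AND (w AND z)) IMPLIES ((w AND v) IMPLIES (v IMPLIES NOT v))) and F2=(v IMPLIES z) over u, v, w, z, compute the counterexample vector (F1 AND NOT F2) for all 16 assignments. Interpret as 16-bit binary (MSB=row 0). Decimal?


F1 = (((u XOR z) AND (w AND z)) IMPLIES ((w AND v) IMPLIES (v IMPLIES NOT v)))
F2 = (v IMPLIES z)
Counterexample to F1=>F2 is where F1=1 and F2=0.
Evaluate each row (bits = u,v,w,z, MSB first):
  row 0 [0000]: F1=1 F2=1 -> F1&~F2 -> 0
  row 1 [0001]: F1=1 F2=1 -> F1&~F2 -> 0
  row 2 [0010]: F1=1 F2=1 -> F1&~F2 -> 0
  row 3 [0011]: F1=1 F2=1 -> F1&~F2 -> 0
  row 4 [0100]: F1=1 F2=0 -> F1&~F2 -> 1
  row 5 [0101]: F1=1 F2=1 -> F1&~F2 -> 0
  row 6 [0110]: F1=1 F2=0 -> F1&~F2 -> 1
  row 7 [0111]: F1=0 F2=1 -> F1&~F2 -> 0
  row 8 [1000]: F1=1 F2=1 -> F1&~F2 -> 0
  row 9 [1001]: F1=1 F2=1 -> F1&~F2 -> 0
  row 10 [1010]: F1=1 F2=1 -> F1&~F2 -> 0
  row 11 [1011]: F1=1 F2=1 -> F1&~F2 -> 0
  row 12 [1100]: F1=1 F2=0 -> F1&~F2 -> 1
  row 13 [1101]: F1=1 F2=1 -> F1&~F2 -> 0
  row 14 [1110]: F1=1 F2=0 -> F1&~F2 -> 1
  row 15 [1111]: F1=1 F2=1 -> F1&~F2 -> 0
Full result column, 4 rows per line (u,v fixed per line; w,z runs 00..11 left to right):
  rows 0-3 [u,v=00]: 0000  = hex 0
  rows 4-7 [u,v=01]: 1010  = hex A
  rows 8-11 [u,v=10]: 0000  = hex 0
  rows 12-15 [u,v=11]: 1010  = hex A
Counterexample vector (row 0 .. row 15) = 0000101000001010
Output column grouped in 4s = 0000 1010 0000 1010 = 0x0A0A
Convert to decimal digit by digit (value = value*16 + digit):
  0 -> 0
  0*16 + 10 (A) = 10
  10*16 + 0 = 160
  160*16 + 10 (A) = 2570
Decimal = 2570

2570


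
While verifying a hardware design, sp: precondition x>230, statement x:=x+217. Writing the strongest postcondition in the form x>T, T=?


Formula: sp(P, x:=E) = exists old_x. (x = E[old_x/x]) AND P[old_x/x] (old_x is the value of x before the assignment; eliminate old_x by solving x = E[old_x/x] for old_x)
Step 1: Precondition P: x>230, i.e. old_x > 230
Step 2: Assignment gives x = old_x + 217, so old_x = x - 217
Step 3: Substitute into P: x - 217 > 230
Step 4: Simplify: x > 230+217 = 447

447


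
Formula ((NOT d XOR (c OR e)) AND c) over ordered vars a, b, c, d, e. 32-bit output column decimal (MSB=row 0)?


Formula: ((NOT d XOR (c OR e)) AND c) over a, b, c, d, e (32 rows)
Evaluate each row (bits = a,b,c,d,e, MSB first):
  row 0 [00000]: ((NOT 0 XOR (0 OR 0)) AND 0) -> 0
  row 1 [00001]: ((NOT 0 XOR (0 OR 1)) AND 0) -> 0
  row 2 [00010]: ((NOT 1 XOR (0 OR 0)) AND 0) -> 0
  row 3 [00011]: ((NOT 1 XOR (0 OR 1)) AND 0) -> 0
  row 4 [00100]: ((NOT 0 XOR (1 OR 0)) AND 1) -> 0
  row 5 [00101]: ((NOT 0 XOR (1 OR 1)) AND 1) -> 0
  row 6 [00110]: ((NOT 1 XOR (1 OR 0)) AND 1) -> 1
  row 7 [00111]: ((NOT 1 XOR (1 OR 1)) AND 1) -> 1
  row 8 [01000]: ((NOT 0 XOR (0 OR 0)) AND 0) -> 0
  row 9 [01001]: ((NOT 0 XOR (0 OR 1)) AND 0) -> 0
  row 10 [01010]: ((NOT 1 XOR (0 OR 0)) AND 0) -> 0
  row 11 [01011]: ((NOT 1 XOR (0 OR 1)) AND 0) -> 0
  row 12 [01100]: ((NOT 0 XOR (1 OR 0)) AND 1) -> 0
  row 13 [01101]: ((NOT 0 XOR (1 OR 1)) AND 1) -> 0
  row 14 [01110]: ((NOT 1 XOR (1 OR 0)) AND 1) -> 1
  row 15 [01111]: ((NOT 1 XOR (1 OR 1)) AND 1) -> 1
  row 16 [10000]: ((NOT 0 XOR (0 OR 0)) AND 0) -> 0
  row 17 [10001]: ((NOT 0 XOR (0 OR 1)) AND 0) -> 0
  row 18 [10010]: ((NOT 1 XOR (0 OR 0)) AND 0) -> 0
  row 19 [10011]: ((NOT 1 XOR (0 OR 1)) AND 0) -> 0
  row 20 [10100]: ((NOT 0 XOR (1 OR 0)) AND 1) -> 0
  row 21 [10101]: ((NOT 0 XOR (1 OR 1)) AND 1) -> 0
  row 22 [10110]: ((NOT 1 XOR (1 OR 0)) AND 1) -> 1
  row 23 [10111]: ((NOT 1 XOR (1 OR 1)) AND 1) -> 1
  row 24 [11000]: ((NOT 0 XOR (0 OR 0)) AND 0) -> 0
  row 25 [11001]: ((NOT 0 XOR (0 OR 1)) AND 0) -> 0
  row 26 [11010]: ((NOT 1 XOR (0 OR 0)) AND 0) -> 0
  row 27 [11011]: ((NOT 1 XOR (0 OR 1)) AND 0) -> 0
  row 28 [11100]: ((NOT 0 XOR (1 OR 0)) AND 1) -> 0
  row 29 [11101]: ((NOT 0 XOR (1 OR 1)) AND 1) -> 0
  row 30 [11110]: ((NOT 1 XOR (1 OR 0)) AND 1) -> 1
  row 31 [11111]: ((NOT 1 XOR (1 OR 1)) AND 1) -> 1
Full result column, 4 rows per line (a,b,c fixed per line; d,e runs 00..11 left to right):
  rows 0-3 [a,b,c=000]: 0000  = hex 0
  rows 4-7 [a,b,c=001]: 0011  = hex 3
  rows 8-11 [a,b,c=010]: 0000  = hex 0
  rows 12-15 [a,b,c=011]: 0011  = hex 3
  rows 16-19 [a,b,c=100]: 0000  = hex 0
  rows 20-23 [a,b,c=101]: 0011  = hex 3
  rows 24-27 [a,b,c=110]: 0000  = hex 0
  rows 28-31 [a,b,c=111]: 0011  = hex 3
Output column (row 0 .. row 31) = 00000011000000110000001100000011
Output column grouped in 4s = 0000 0011 0000 0011 0000 0011 0000 0011 = 0x03030303
Convert to decimal digit by digit (value = value*16 + digit):
  0 -> 0
  0*16 + 3 = 3
  3*16 + 0 = 48
  48*16 + 3 = 771
  771*16 + 0 = 12336
  12336*16 + 3 = 197379
  197379*16 + 0 = 3158064
  3158064*16 + 3 = 50529027
Decimal = 50529027

50529027


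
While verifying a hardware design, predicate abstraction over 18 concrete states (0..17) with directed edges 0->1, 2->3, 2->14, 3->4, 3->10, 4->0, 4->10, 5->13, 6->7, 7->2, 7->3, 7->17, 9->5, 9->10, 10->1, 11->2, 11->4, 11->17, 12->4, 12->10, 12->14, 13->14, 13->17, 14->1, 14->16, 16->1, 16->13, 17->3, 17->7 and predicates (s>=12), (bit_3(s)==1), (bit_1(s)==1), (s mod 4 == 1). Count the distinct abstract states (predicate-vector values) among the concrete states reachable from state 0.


BFS from 0:
Concrete reachable: {0, 1}
Abstract via predicates (s>=12), (bit_3(s)==1), (bit_1(s)==1), (s mod 4 == 1):
  (0,0,0,0) <- {0}
  (0,0,0,1) <- {1}
Distinct abstract states = 2

2


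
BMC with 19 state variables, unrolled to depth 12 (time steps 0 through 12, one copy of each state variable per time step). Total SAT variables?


BMC unrolls to depth k, creating one copy of each state var for steps 0..k.
Step count = 12 + 1 = 13 (steps 0 through 12)
Vars per step = 19
Total = 19 * 13 = 247

247


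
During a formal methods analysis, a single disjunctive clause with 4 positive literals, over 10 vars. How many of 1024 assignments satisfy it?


Step 1: Total=2^10=1024
Step 2: Unsat when all 4 false: 2^6=64
Step 3: Sat=1024-64=960

960


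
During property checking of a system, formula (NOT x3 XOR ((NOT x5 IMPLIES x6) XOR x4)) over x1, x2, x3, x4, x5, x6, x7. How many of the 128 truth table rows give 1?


Formula: (NOT x3 XOR ((NOT x5 IMPLIES x6) XOR x4)) over 7 vars (128 rows)
Evaluate each row (x1, x2, x3, x4, x5, x6, x7 as bits, MSB first):
  row 0 [0000000]: (NOT 0 XOR ((NOT 0 IMPLIES 0) XOR 0)) -> 1
  row 1 [0000001]: (NOT 0 XOR ((NOT 0 IMPLIES 0) XOR 0)) -> 1
  row 2 [0000010]: (NOT 0 XOR ((NOT 0 IMPLIES 1) XOR 0)) -> 0
  row 3 [0000011]: (NOT 0 XOR ((NOT 0 IMPLIES 1) XOR 0)) -> 0
  row 4 [0000100]: (NOT 0 XOR ((NOT 1 IMPLIES 0) XOR 0)) -> 0
  (every remaining row is evaluated the same way; all 128 results are listed next)
Full result column, 8 rows per line (x1,x2,x3,x4 fixed per line; x5,x6,x7 runs 000..111 left to right):
  rows 0-7 [x1,x2,x3,x4=0000]: 11000000  (ones: 2)
  rows 8-15 [x1,x2,x3,x4=0001]: 00111111  (ones: 6)
  rows 16-23 [x1,x2,x3,x4=0010]: 00111111  (ones: 6)
  rows 24-31 [x1,x2,x3,x4=0011]: 11000000  (ones: 2)
  rows 32-39 [x1,x2,x3,x4=0100]: 11000000  (ones: 2)
  rows 40-47 [x1,x2,x3,x4=0101]: 00111111  (ones: 6)
  rows 48-55 [x1,x2,x3,x4=0110]: 00111111  (ones: 6)
  rows 56-63 [x1,x2,x3,x4=0111]: 11000000  (ones: 2)
  rows 64-71 [x1,x2,x3,x4=1000]: 11000000  (ones: 2)
  rows 72-79 [x1,x2,x3,x4=1001]: 00111111  (ones: 6)
  rows 80-87 [x1,x2,x3,x4=1010]: 00111111  (ones: 6)
  rows 88-95 [x1,x2,x3,x4=1011]: 11000000  (ones: 2)
  rows 96-103 [x1,x2,x3,x4=1100]: 11000000  (ones: 2)
  rows 104-111 [x1,x2,x3,x4=1101]: 00111111  (ones: 6)
  rows 112-119 [x1,x2,x3,x4=1110]: 00111111  (ones: 6)
  rows 120-127 [x1,x2,x3,x4=1111]: 11000000  (ones: 2)
Count of 1-rows = 2+6+6+2+2+6+6+2+2+6+6+2+2+6+6+2 = 64

64


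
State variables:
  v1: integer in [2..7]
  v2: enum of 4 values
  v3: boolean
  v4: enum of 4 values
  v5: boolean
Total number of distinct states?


State space = product of domain sizes of all variables.
Domain sizes:
  v1 (integer in [2..7]): 6
  v2 (enum of 4 values): 4
  v3 (boolean): 2
  v4 (enum of 4 values): 4
  v5 (boolean): 2
Product = 6 * 4 * 2 * 4 * 2 = 384

384


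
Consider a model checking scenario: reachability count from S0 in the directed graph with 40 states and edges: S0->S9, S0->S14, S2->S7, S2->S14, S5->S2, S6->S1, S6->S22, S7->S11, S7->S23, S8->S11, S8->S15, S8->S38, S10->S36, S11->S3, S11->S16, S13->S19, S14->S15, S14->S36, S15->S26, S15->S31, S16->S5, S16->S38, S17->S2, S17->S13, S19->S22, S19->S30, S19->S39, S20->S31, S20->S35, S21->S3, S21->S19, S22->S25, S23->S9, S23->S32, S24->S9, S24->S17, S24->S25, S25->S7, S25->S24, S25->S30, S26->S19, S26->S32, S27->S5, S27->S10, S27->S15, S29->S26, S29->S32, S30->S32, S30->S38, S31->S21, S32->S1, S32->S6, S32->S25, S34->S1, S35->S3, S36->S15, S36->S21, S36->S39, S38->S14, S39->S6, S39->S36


BFS from S0:
  layer 0: {S0}
  layer 1: {S9, S14}
  layer 2: {S15, S36}
  layer 3: {S21, S26, S31, S39}
  layer 4: {S3, S6, S19, S32}
  layer 5: {S1, S22, S25, S30}
  layer 6: {S7, S24, S38}
  layer 7: {S11, S17, S23}
  layer 8: {S2, S13, S16}
  layer 9: {S5}
Reachable set: {S0, S1, S2, S3, S5, S6, S7, S9, S11, S13, S14, S15, S16, S17, S19, S21, S22, S23, S24, S25, S26, S30, S31, S32, S36, S38, S39}
Count = 27

27


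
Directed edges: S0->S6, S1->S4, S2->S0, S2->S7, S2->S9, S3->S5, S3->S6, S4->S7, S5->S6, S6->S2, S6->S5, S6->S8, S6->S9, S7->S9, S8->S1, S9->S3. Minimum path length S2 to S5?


BFS layer-by-layer from S2:
  dist 0: {S2}
  dist 1: {S0, S7, S9}
  dist 2: {S3, S6}
  dist 3: {S5, S8}
  -> S5 reached at distance 3
Shortest path length = 3

3


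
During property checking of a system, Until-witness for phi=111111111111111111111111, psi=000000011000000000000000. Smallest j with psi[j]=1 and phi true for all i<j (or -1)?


(phi U psi) at 0: need smallest j with psi[j]=1 and phi[i]=1 for all i in [0,j).
Scan from step 0:
  step 0: phi=1, psi=0 -> continue
  step 1: phi=1, psi=0 -> continue
  step 2: phi=1, psi=0 -> continue
  step 3: phi=1, psi=0 -> continue
  step 7: psi=1 and phi held for [0,7) -> witness found
Witness step = 7

7


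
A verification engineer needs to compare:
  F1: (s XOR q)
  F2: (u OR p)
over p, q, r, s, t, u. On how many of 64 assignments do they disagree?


F1 = (s XOR q)
F2 = (u OR p)
Evaluate both on each of 64 rows (bits = p,q,r,s,t,u):
  row 0 [000000]: F1=0 F2=0 -> 0
  row 1 [000001]: F1=0 F2=1 (differ) -> 1
  row 2 [000010]: F1=0 F2=0 -> 0
  row 3 [000011]: F1=0 F2=1 (differ) -> 1
  row 4 [000100]: F1=1 F2=0 (differ) -> 1
  (every remaining row is evaluated the same way; all 64 results are listed next)
Full result column, 8 rows per line (p,q,r fixed per line; s,t,u runs 000..111 left to right):
  rows 0-7 [p,q,r=000]: 01011010  (ones: 4)
  rows 8-15 [p,q,r=001]: 01011010  (ones: 4)
  rows 16-23 [p,q,r=010]: 10100101  (ones: 4)
  rows 24-31 [p,q,r=011]: 10100101  (ones: 4)
  rows 32-39 [p,q,r=100]: 11110000  (ones: 4)
  rows 40-47 [p,q,r=101]: 11110000  (ones: 4)
  rows 48-55 [p,q,r=110]: 00001111  (ones: 4)
  rows 56-63 [p,q,r=111]: 00001111  (ones: 4)
Disagreements = 4+4+4+4+4+4+4+4 = 32

32


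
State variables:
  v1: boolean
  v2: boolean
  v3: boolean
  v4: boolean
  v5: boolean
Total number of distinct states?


State space = product of domain sizes of all variables.
Domain sizes:
  v1 (boolean): 2
  v2 (boolean): 2
  v3 (boolean): 2
  v4 (boolean): 2
  v5 (boolean): 2
Product = 2 * 2 * 2 * 2 * 2 = 32

32


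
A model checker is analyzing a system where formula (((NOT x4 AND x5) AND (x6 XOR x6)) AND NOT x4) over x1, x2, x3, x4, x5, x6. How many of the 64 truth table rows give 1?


Formula: (((NOT x4 AND x5) AND (x6 XOR x6)) AND NOT x4) over 6 vars (64 rows)
Evaluate each row (x1, x2, x3, x4, x5, x6 as bits, MSB first):
  row 0 [000000]: (((NOT 0 AND 0) AND (0 XOR 0)) AND NOT 0) -> 0
  row 1 [000001]: (((NOT 0 AND 0) AND (1 XOR 1)) AND NOT 0) -> 0
  row 2 [000010]: (((NOT 0 AND 1) AND (0 XOR 0)) AND NOT 0) -> 0
  row 3 [000011]: (((NOT 0 AND 1) AND (1 XOR 1)) AND NOT 0) -> 0
  row 4 [000100]: (((NOT 1 AND 0) AND (0 XOR 0)) AND NOT 1) -> 0
  (every remaining row is evaluated the same way; all 64 results are listed next)
Full result column, 8 rows per line (x1,x2,x3 fixed per line; x4,x5,x6 runs 000..111 left to right):
  rows 0-7 [x1,x2,x3=000]: 00000000  (ones: 0)
  rows 8-15 [x1,x2,x3=001]: 00000000  (ones: 0)
  rows 16-23 [x1,x2,x3=010]: 00000000  (ones: 0)
  rows 24-31 [x1,x2,x3=011]: 00000000  (ones: 0)
  rows 32-39 [x1,x2,x3=100]: 00000000  (ones: 0)
  rows 40-47 [x1,x2,x3=101]: 00000000  (ones: 0)
  rows 48-55 [x1,x2,x3=110]: 00000000  (ones: 0)
  rows 56-63 [x1,x2,x3=111]: 00000000  (ones: 0)
Count of 1-rows = 0+0+0+0+0+0+0+0 = 0

0


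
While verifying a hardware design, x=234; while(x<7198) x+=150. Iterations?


Step 1: x goes from 234 toward 7198 by 150; the body runs while x<7198, so iterations = ceil((bound-start)/step)
Step 2: Distance=6964
Step 3: ceil(6964/150)=47

47


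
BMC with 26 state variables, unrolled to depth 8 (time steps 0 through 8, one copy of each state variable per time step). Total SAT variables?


BMC unrolls to depth k, creating one copy of each state var for steps 0..k.
Step count = 8 + 1 = 9 (steps 0 through 8)
Vars per step = 26
Total = 26 * 9 = 234

234


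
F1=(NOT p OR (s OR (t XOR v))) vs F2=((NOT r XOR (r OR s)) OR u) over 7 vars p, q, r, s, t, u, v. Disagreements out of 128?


F1 = (NOT p OR (s OR (t XOR v)))
F2 = ((NOT r XOR (r OR s)) OR u)
Evaluate both on each of 128 rows (bits = p,q,r,s,t,u,v):
  row 0 [0000000]: F1=1 F2=1 -> 0
  row 1 [0000001]: F1=1 F2=1 -> 0
  row 2 [0000010]: F1=1 F2=1 -> 0
  row 3 [0000011]: F1=1 F2=1 -> 0
  row 4 [0000100]: F1=1 F2=1 -> 0
  (every remaining row is evaluated the same way; all 128 results are listed next)
Full result column, 8 rows per line (p,q,r,s fixed per line; t,u,v runs 000..111 left to right):
  rows 0-7 [p,q,r,s=0000]: 00000000  (ones: 0)
  rows 8-15 [p,q,r,s=0001]: 11001100  (ones: 4)
  rows 16-23 [p,q,r,s=0010]: 00000000  (ones: 0)
  rows 24-31 [p,q,r,s=0011]: 00000000  (ones: 0)
  rows 32-39 [p,q,r,s=0100]: 00000000  (ones: 0)
  rows 40-47 [p,q,r,s=0101]: 11001100  (ones: 4)
  rows 48-55 [p,q,r,s=0110]: 00000000  (ones: 0)
  rows 56-63 [p,q,r,s=0111]: 00000000  (ones: 0)
  rows 64-71 [p,q,r,s=1000]: 10100101  (ones: 4)
  rows 72-79 [p,q,r,s=1001]: 11001100  (ones: 4)
  rows 80-87 [p,q,r,s=1010]: 10100101  (ones: 4)
  rows 88-95 [p,q,r,s=1011]: 00000000  (ones: 0)
  rows 96-103 [p,q,r,s=1100]: 10100101  (ones: 4)
  rows 104-111 [p,q,r,s=1101]: 11001100  (ones: 4)
  rows 112-119 [p,q,r,s=1110]: 10100101  (ones: 4)
  rows 120-127 [p,q,r,s=1111]: 00000000  (ones: 0)
Disagreements = 0+4+0+0+0+4+0+0+4+4+4+0+4+4+4+0 = 32

32


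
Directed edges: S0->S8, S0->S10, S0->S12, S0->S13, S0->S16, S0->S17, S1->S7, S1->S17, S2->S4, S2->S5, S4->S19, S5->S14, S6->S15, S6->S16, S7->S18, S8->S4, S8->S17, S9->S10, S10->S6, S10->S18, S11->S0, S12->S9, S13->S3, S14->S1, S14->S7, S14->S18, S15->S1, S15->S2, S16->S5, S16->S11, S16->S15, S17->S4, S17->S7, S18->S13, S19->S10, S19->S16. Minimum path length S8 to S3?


BFS layer-by-layer from S8:
  dist 0: {S8}
  dist 1: {S4, S17}
  dist 2: {S7, S19}
  dist 3: {S10, S16, S18}
  dist 4: {S5, S6, S11, S13, S15}
  dist 5: {S0, S1, S2, S3, S14}
  -> S3 reached at distance 5
Shortest path length = 5

5


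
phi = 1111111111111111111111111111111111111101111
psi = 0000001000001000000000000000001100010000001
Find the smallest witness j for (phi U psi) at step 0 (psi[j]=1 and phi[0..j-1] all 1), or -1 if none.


(phi U psi) at 0: need smallest j with psi[j]=1 and phi[i]=1 for all i in [0,j).
Scan from step 0:
  step 0: phi=1, psi=0 -> continue
  step 1: phi=1, psi=0 -> continue
  step 2: phi=1, psi=0 -> continue
  step 3: phi=1, psi=0 -> continue
  step 6: psi=1 and phi held for [0,6) -> witness found
Witness step = 6

6


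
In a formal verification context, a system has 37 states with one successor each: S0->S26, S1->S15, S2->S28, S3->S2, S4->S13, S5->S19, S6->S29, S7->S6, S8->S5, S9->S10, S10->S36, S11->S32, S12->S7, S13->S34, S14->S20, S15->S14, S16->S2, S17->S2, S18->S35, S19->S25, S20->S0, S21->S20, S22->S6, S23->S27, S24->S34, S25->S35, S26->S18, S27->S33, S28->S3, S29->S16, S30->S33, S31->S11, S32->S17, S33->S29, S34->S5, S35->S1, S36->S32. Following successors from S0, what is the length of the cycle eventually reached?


Trace from S0 until a state repeats:
  S0 -> S26 -> S18 -> S35 -> S1 -> S15 -> S14 -> S20 -> S0
S0 first seen at step 0, revisited at step 8.
Cycle length = 8 - 0 = 8

8


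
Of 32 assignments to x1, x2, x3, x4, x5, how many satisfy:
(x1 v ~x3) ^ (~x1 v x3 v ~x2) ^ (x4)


CNF with 3 clauses over 5 vars (32 assignments).
An assignment satisfies CNF iff every clause has >=1 true literal.
Check each row (bits = x1,x2,x3,x4,x5; clause T/F shown):
  row 0 [00000]: clauses=TTF -> 0
  row 1 [00001]: clauses=TTF -> 0
  row 2 [00010]: clauses=TTT -> 1
  row 3 [00011]: clauses=TTT -> 1
  row 4 [00100]: clauses=FTF -> 0
  row 5 [00101]: clauses=FTF -> 0
  row 6 [00110]: clauses=FTT -> 0
  row 7 [00111]: clauses=FTT -> 0
  row 8 [01000]: clauses=TTF -> 0
  row 9 [01001]: clauses=TTF -> 0
  row 10 [01010]: clauses=TTT -> 1
  row 11 [01011]: clauses=TTT -> 1
  row 12 [01100]: clauses=FTF -> 0
  row 13 [01101]: clauses=FTF -> 0
  row 14 [01110]: clauses=FTT -> 0
  row 15 [01111]: clauses=FTT -> 0
  row 16 [10000]: clauses=TTF -> 0
  row 17 [10001]: clauses=TTF -> 0
  row 18 [10010]: clauses=TTT -> 1
  row 19 [10011]: clauses=TTT -> 1
  row 20 [10100]: clauses=TTF -> 0
  row 21 [10101]: clauses=TTF -> 0
  row 22 [10110]: clauses=TTT -> 1
  row 23 [10111]: clauses=TTT -> 1
  row 24 [11000]: clauses=TFF -> 0
  row 25 [11001]: clauses=TFF -> 0
  row 26 [11010]: clauses=TFT -> 0
  row 27 [11011]: clauses=TFT -> 0
  row 28 [11100]: clauses=TTF -> 0
  row 29 [11101]: clauses=TTF -> 0
  row 30 [11110]: clauses=TTT -> 1
  row 31 [11111]: clauses=TTT -> 1
Full result column, 8 rows per line (x1,x2 fixed per line; x3,x4,x5 runs 000..111 left to right):
  rows 0-7 [x1,x2=00]: 00110000  (ones: 2)
  rows 8-15 [x1,x2=01]: 00110000  (ones: 2)
  rows 16-23 [x1,x2=10]: 00110011  (ones: 4)
  rows 24-31 [x1,x2=11]: 00000011  (ones: 2)
Satisfying assignments = 2+2+4+2 = 10

10


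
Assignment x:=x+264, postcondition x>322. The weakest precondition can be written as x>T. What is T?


Formula: wp(x:=E, P) = P[E/x] (substitute E for x in postcondition)
Step 1: Postcondition: x>322
Step 2: Substitute x+264 for x: x+264>322
Step 3: Solve for x: x > 322-264 = 58

58


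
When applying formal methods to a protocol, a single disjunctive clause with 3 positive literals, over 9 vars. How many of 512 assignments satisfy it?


Step 1: Total=2^9=512
Step 2: Unsat when all 3 false: 2^6=64
Step 3: Sat=512-64=448

448


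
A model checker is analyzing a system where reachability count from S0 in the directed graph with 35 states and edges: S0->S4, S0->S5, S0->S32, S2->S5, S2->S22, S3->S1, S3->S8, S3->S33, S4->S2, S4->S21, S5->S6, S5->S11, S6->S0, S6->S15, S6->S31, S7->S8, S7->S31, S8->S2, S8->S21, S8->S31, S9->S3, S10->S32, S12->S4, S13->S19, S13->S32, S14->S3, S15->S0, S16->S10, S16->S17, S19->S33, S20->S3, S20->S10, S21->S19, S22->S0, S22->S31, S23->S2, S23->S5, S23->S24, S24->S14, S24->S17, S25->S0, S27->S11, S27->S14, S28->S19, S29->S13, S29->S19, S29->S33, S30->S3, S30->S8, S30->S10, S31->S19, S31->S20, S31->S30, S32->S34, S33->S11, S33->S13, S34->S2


BFS from S0:
  layer 0: {S0}
  layer 1: {S4, S5, S32}
  layer 2: {S2, S6, S11, S21, S34}
  layer 3: {S15, S19, S22, S31}
  layer 4: {S20, S30, S33}
  layer 5: {S3, S8, S10, S13}
  layer 6: {S1}
Reachable set: {S0, S1, S2, S3, S4, S5, S6, S8, S10, S11, S13, S15, S19, S20, S21, S22, S30, S31, S32, S33, S34}
Count = 21

21


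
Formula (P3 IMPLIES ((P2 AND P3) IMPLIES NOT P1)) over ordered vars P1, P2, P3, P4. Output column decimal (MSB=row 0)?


Formula: (P3 IMPLIES ((P2 AND P3) IMPLIES NOT P1)) over P1, P2, P3, P4 (16 rows)
Evaluate each row (bits = P1,P2,P3,P4, MSB first):
  row 0 [0000]: (0 IMPLIES ((0 AND 0) IMPLIES NOT 0)) -> 1
  row 1 [0001]: (0 IMPLIES ((0 AND 0) IMPLIES NOT 0)) -> 1
  row 2 [0010]: (1 IMPLIES ((0 AND 1) IMPLIES NOT 0)) -> 1
  row 3 [0011]: (1 IMPLIES ((0 AND 1) IMPLIES NOT 0)) -> 1
  row 4 [0100]: (0 IMPLIES ((1 AND 0) IMPLIES NOT 0)) -> 1
  row 5 [0101]: (0 IMPLIES ((1 AND 0) IMPLIES NOT 0)) -> 1
  row 6 [0110]: (1 IMPLIES ((1 AND 1) IMPLIES NOT 0)) -> 1
  row 7 [0111]: (1 IMPLIES ((1 AND 1) IMPLIES NOT 0)) -> 1
  row 8 [1000]: (0 IMPLIES ((0 AND 0) IMPLIES NOT 1)) -> 1
  row 9 [1001]: (0 IMPLIES ((0 AND 0) IMPLIES NOT 1)) -> 1
  row 10 [1010]: (1 IMPLIES ((0 AND 1) IMPLIES NOT 1)) -> 1
  row 11 [1011]: (1 IMPLIES ((0 AND 1) IMPLIES NOT 1)) -> 1
  row 12 [1100]: (0 IMPLIES ((1 AND 0) IMPLIES NOT 1)) -> 1
  row 13 [1101]: (0 IMPLIES ((1 AND 0) IMPLIES NOT 1)) -> 1
  row 14 [1110]: (1 IMPLIES ((1 AND 1) IMPLIES NOT 1)) -> 0
  row 15 [1111]: (1 IMPLIES ((1 AND 1) IMPLIES NOT 1)) -> 0
Full result column, 4 rows per line (P1,P2 fixed per line; P3,P4 runs 00..11 left to right):
  rows 0-3 [P1,P2=00]: 1111  = hex F
  rows 4-7 [P1,P2=01]: 1111  = hex F
  rows 8-11 [P1,P2=10]: 1111  = hex F
  rows 12-15 [P1,P2=11]: 1100  = hex C
Output column (row 0 .. row 15) = 1111111111111100
Output column grouped in 4s = 1111 1111 1111 1100 = 0xFFFC
Convert to decimal digit by digit (value = value*16 + digit):
  F -> 15
  15*16 + 15 (F) = 255
  255*16 + 15 (F) = 4095
  4095*16 + 12 (C) = 65532
Decimal = 65532

65532


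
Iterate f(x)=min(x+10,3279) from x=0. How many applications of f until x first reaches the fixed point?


Step 1: x=0, cap=3279, increment=10
Step 2: x grows by 10 each step until capped at 3279; fixed point is x=3279
Step 3: iterations = ceil(3279/10) = 328

328


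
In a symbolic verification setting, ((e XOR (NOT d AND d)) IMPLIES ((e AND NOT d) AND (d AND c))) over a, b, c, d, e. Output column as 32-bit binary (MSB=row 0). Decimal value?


Formula: ((e XOR (NOT d AND d)) IMPLIES ((e AND NOT d) AND (d AND c))) over a, b, c, d, e (32 rows)
Evaluate each row (bits = a,b,c,d,e, MSB first):
  row 0 [00000]: ((0 XOR (NOT 0 AND 0)) IMPLIES ((0 AND NOT 0) AND (0 AND 0))) -> 1
  row 1 [00001]: ((1 XOR (NOT 0 AND 0)) IMPLIES ((1 AND NOT 0) AND (0 AND 0))) -> 0
  row 2 [00010]: ((0 XOR (NOT 1 AND 1)) IMPLIES ((0 AND NOT 1) AND (1 AND 0))) -> 1
  row 3 [00011]: ((1 XOR (NOT 1 AND 1)) IMPLIES ((1 AND NOT 1) AND (1 AND 0))) -> 0
  row 4 [00100]: ((0 XOR (NOT 0 AND 0)) IMPLIES ((0 AND NOT 0) AND (0 AND 1))) -> 1
  row 5 [00101]: ((1 XOR (NOT 0 AND 0)) IMPLIES ((1 AND NOT 0) AND (0 AND 1))) -> 0
  row 6 [00110]: ((0 XOR (NOT 1 AND 1)) IMPLIES ((0 AND NOT 1) AND (1 AND 1))) -> 1
  row 7 [00111]: ((1 XOR (NOT 1 AND 1)) IMPLIES ((1 AND NOT 1) AND (1 AND 1))) -> 0
  row 8 [01000]: ((0 XOR (NOT 0 AND 0)) IMPLIES ((0 AND NOT 0) AND (0 AND 0))) -> 1
  row 9 [01001]: ((1 XOR (NOT 0 AND 0)) IMPLIES ((1 AND NOT 0) AND (0 AND 0))) -> 0
  row 10 [01010]: ((0 XOR (NOT 1 AND 1)) IMPLIES ((0 AND NOT 1) AND (1 AND 0))) -> 1
  row 11 [01011]: ((1 XOR (NOT 1 AND 1)) IMPLIES ((1 AND NOT 1) AND (1 AND 0))) -> 0
  row 12 [01100]: ((0 XOR (NOT 0 AND 0)) IMPLIES ((0 AND NOT 0) AND (0 AND 1))) -> 1
  row 13 [01101]: ((1 XOR (NOT 0 AND 0)) IMPLIES ((1 AND NOT 0) AND (0 AND 1))) -> 0
  row 14 [01110]: ((0 XOR (NOT 1 AND 1)) IMPLIES ((0 AND NOT 1) AND (1 AND 1))) -> 1
  row 15 [01111]: ((1 XOR (NOT 1 AND 1)) IMPLIES ((1 AND NOT 1) AND (1 AND 1))) -> 0
  row 16 [10000]: ((0 XOR (NOT 0 AND 0)) IMPLIES ((0 AND NOT 0) AND (0 AND 0))) -> 1
  row 17 [10001]: ((1 XOR (NOT 0 AND 0)) IMPLIES ((1 AND NOT 0) AND (0 AND 0))) -> 0
  row 18 [10010]: ((0 XOR (NOT 1 AND 1)) IMPLIES ((0 AND NOT 1) AND (1 AND 0))) -> 1
  row 19 [10011]: ((1 XOR (NOT 1 AND 1)) IMPLIES ((1 AND NOT 1) AND (1 AND 0))) -> 0
  row 20 [10100]: ((0 XOR (NOT 0 AND 0)) IMPLIES ((0 AND NOT 0) AND (0 AND 1))) -> 1
  row 21 [10101]: ((1 XOR (NOT 0 AND 0)) IMPLIES ((1 AND NOT 0) AND (0 AND 1))) -> 0
  row 22 [10110]: ((0 XOR (NOT 1 AND 1)) IMPLIES ((0 AND NOT 1) AND (1 AND 1))) -> 1
  row 23 [10111]: ((1 XOR (NOT 1 AND 1)) IMPLIES ((1 AND NOT 1) AND (1 AND 1))) -> 0
  row 24 [11000]: ((0 XOR (NOT 0 AND 0)) IMPLIES ((0 AND NOT 0) AND (0 AND 0))) -> 1
  row 25 [11001]: ((1 XOR (NOT 0 AND 0)) IMPLIES ((1 AND NOT 0) AND (0 AND 0))) -> 0
  row 26 [11010]: ((0 XOR (NOT 1 AND 1)) IMPLIES ((0 AND NOT 1) AND (1 AND 0))) -> 1
  row 27 [11011]: ((1 XOR (NOT 1 AND 1)) IMPLIES ((1 AND NOT 1) AND (1 AND 0))) -> 0
  row 28 [11100]: ((0 XOR (NOT 0 AND 0)) IMPLIES ((0 AND NOT 0) AND (0 AND 1))) -> 1
  row 29 [11101]: ((1 XOR (NOT 0 AND 0)) IMPLIES ((1 AND NOT 0) AND (0 AND 1))) -> 0
  row 30 [11110]: ((0 XOR (NOT 1 AND 1)) IMPLIES ((0 AND NOT 1) AND (1 AND 1))) -> 1
  row 31 [11111]: ((1 XOR (NOT 1 AND 1)) IMPLIES ((1 AND NOT 1) AND (1 AND 1))) -> 0
Full result column, 4 rows per line (a,b,c fixed per line; d,e runs 00..11 left to right):
  rows 0-3 [a,b,c=000]: 1010  = hex A
  rows 4-7 [a,b,c=001]: 1010  = hex A
  rows 8-11 [a,b,c=010]: 1010  = hex A
  rows 12-15 [a,b,c=011]: 1010  = hex A
  rows 16-19 [a,b,c=100]: 1010  = hex A
  rows 20-23 [a,b,c=101]: 1010  = hex A
  rows 24-27 [a,b,c=110]: 1010  = hex A
  rows 28-31 [a,b,c=111]: 1010  = hex A
Output column (row 0 .. row 31) = 10101010101010101010101010101010
Output column grouped in 4s = 1010 1010 1010 1010 1010 1010 1010 1010 = 0xAAAAAAAA
Convert to decimal digit by digit (value = value*16 + digit):
  A -> 10
  10*16 + 10 (A) = 170
  170*16 + 10 (A) = 2730
  2730*16 + 10 (A) = 43690
  43690*16 + 10 (A) = 699050
  699050*16 + 10 (A) = 11184810
  11184810*16 + 10 (A) = 178956970
  178956970*16 + 10 (A) = 2863311530
Decimal = 2863311530

2863311530


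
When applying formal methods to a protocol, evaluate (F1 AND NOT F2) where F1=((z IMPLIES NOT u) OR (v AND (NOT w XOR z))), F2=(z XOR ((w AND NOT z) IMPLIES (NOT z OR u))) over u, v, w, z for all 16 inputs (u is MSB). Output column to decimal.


F1 = ((z IMPLIES NOT u) OR (v AND (NOT w XOR z)))
F2 = (z XOR ((w AND NOT z) IMPLIES (NOT z OR u)))
Counterexample to F1=>F2 is where F1=1 and F2=0.
Evaluate each row (bits = u,v,w,z, MSB first):
  row 0 [0000]: F1=1 F2=1 -> F1&~F2 -> 0
  row 1 [0001]: F1=1 F2=0 -> F1&~F2 -> 1
  row 2 [0010]: F1=1 F2=1 -> F1&~F2 -> 0
  row 3 [0011]: F1=1 F2=0 -> F1&~F2 -> 1
  row 4 [0100]: F1=1 F2=1 -> F1&~F2 -> 0
  row 5 [0101]: F1=1 F2=0 -> F1&~F2 -> 1
  row 6 [0110]: F1=1 F2=1 -> F1&~F2 -> 0
  row 7 [0111]: F1=1 F2=0 -> F1&~F2 -> 1
  row 8 [1000]: F1=1 F2=1 -> F1&~F2 -> 0
  row 9 [1001]: F1=0 F2=0 -> F1&~F2 -> 0
  row 10 [1010]: F1=1 F2=1 -> F1&~F2 -> 0
  row 11 [1011]: F1=0 F2=0 -> F1&~F2 -> 0
  row 12 [1100]: F1=1 F2=1 -> F1&~F2 -> 0
  row 13 [1101]: F1=0 F2=0 -> F1&~F2 -> 0
  row 14 [1110]: F1=1 F2=1 -> F1&~F2 -> 0
  row 15 [1111]: F1=1 F2=0 -> F1&~F2 -> 1
Full result column, 4 rows per line (u,v fixed per line; w,z runs 00..11 left to right):
  rows 0-3 [u,v=00]: 0101  = hex 5
  rows 4-7 [u,v=01]: 0101  = hex 5
  rows 8-11 [u,v=10]: 0000  = hex 0
  rows 12-15 [u,v=11]: 0001  = hex 1
Counterexample vector (row 0 .. row 15) = 0101010100000001
Output column grouped in 4s = 0101 0101 0000 0001 = 0x5501
Convert to decimal digit by digit (value = value*16 + digit):
  5 -> 5
  5*16 + 5 = 85
  85*16 + 0 = 1360
  1360*16 + 1 = 21761
Decimal = 21761

21761


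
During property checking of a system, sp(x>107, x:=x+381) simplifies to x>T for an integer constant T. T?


Formula: sp(P, x:=E) = exists old_x. (x = E[old_x/x]) AND P[old_x/x] (old_x is the value of x before the assignment; eliminate old_x by solving x = E[old_x/x] for old_x)
Step 1: Precondition P: x>107, i.e. old_x > 107
Step 2: Assignment gives x = old_x + 381, so old_x = x - 381
Step 3: Substitute into P: x - 381 > 107
Step 4: Simplify: x > 107+381 = 488

488


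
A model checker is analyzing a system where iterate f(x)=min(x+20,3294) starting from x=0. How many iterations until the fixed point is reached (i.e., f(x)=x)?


Step 1: x=0, cap=3294, increment=20
Step 2: x grows by 20 each step until capped at 3294; fixed point is x=3294
Step 3: iterations = ceil(3294/20) = 165

165


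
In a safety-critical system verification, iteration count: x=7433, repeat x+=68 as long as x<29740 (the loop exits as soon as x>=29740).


Step 1: x goes from 7433 toward 29740 by 68; the body runs while x<29740, so iterations = ceil((bound-start)/step)
Step 2: Distance=22307
Step 3: ceil(22307/68)=329

329


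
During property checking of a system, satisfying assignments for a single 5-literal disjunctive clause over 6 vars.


Step 1: Total=2^6=64
Step 2: Unsat when all 5 false: 2^1=2
Step 3: Sat=64-2=62

62


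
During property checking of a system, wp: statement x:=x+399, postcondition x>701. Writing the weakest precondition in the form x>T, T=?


Formula: wp(x:=E, P) = P[E/x] (substitute E for x in postcondition)
Step 1: Postcondition: x>701
Step 2: Substitute x+399 for x: x+399>701
Step 3: Solve for x: x > 701-399 = 302

302


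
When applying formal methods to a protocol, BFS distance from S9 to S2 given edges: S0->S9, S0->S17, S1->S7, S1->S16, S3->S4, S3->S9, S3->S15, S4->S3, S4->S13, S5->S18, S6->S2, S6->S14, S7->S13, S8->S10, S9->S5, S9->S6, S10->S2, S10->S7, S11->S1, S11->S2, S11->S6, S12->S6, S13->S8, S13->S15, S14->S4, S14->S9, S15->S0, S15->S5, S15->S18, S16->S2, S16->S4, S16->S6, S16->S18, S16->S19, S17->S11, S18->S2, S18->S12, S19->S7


BFS layer-by-layer from S9:
  dist 0: {S9}
  dist 1: {S5, S6}
  dist 2: {S2, S14, S18}
  -> S2 reached at distance 2
Shortest path length = 2

2


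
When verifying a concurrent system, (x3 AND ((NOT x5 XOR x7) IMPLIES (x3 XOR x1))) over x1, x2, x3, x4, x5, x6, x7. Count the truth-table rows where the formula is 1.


Formula: (x3 AND ((NOT x5 XOR x7) IMPLIES (x3 XOR x1))) over 7 vars (128 rows)
Evaluate each row (x1, x2, x3, x4, x5, x6, x7 as bits, MSB first):
  row 0 [0000000]: (0 AND ((NOT 0 XOR 0) IMPLIES (0 XOR 0))) -> 0
  row 1 [0000001]: (0 AND ((NOT 0 XOR 1) IMPLIES (0 XOR 0))) -> 0
  row 2 [0000010]: (0 AND ((NOT 0 XOR 0) IMPLIES (0 XOR 0))) -> 0
  row 3 [0000011]: (0 AND ((NOT 0 XOR 1) IMPLIES (0 XOR 0))) -> 0
  row 4 [0000100]: (0 AND ((NOT 1 XOR 0) IMPLIES (0 XOR 0))) -> 0
  (every remaining row is evaluated the same way; all 128 results are listed next)
Full result column, 8 rows per line (x1,x2,x3,x4 fixed per line; x5,x6,x7 runs 000..111 left to right):
  rows 0-7 [x1,x2,x3,x4=0000]: 00000000  (ones: 0)
  rows 8-15 [x1,x2,x3,x4=0001]: 00000000  (ones: 0)
  rows 16-23 [x1,x2,x3,x4=0010]: 11111111  (ones: 8)
  rows 24-31 [x1,x2,x3,x4=0011]: 11111111  (ones: 8)
  rows 32-39 [x1,x2,x3,x4=0100]: 00000000  (ones: 0)
  rows 40-47 [x1,x2,x3,x4=0101]: 00000000  (ones: 0)
  rows 48-55 [x1,x2,x3,x4=0110]: 11111111  (ones: 8)
  rows 56-63 [x1,x2,x3,x4=0111]: 11111111  (ones: 8)
  rows 64-71 [x1,x2,x3,x4=1000]: 00000000  (ones: 0)
  rows 72-79 [x1,x2,x3,x4=1001]: 00000000  (ones: 0)
  rows 80-87 [x1,x2,x3,x4=1010]: 01011010  (ones: 4)
  rows 88-95 [x1,x2,x3,x4=1011]: 01011010  (ones: 4)
  rows 96-103 [x1,x2,x3,x4=1100]: 00000000  (ones: 0)
  rows 104-111 [x1,x2,x3,x4=1101]: 00000000  (ones: 0)
  rows 112-119 [x1,x2,x3,x4=1110]: 01011010  (ones: 4)
  rows 120-127 [x1,x2,x3,x4=1111]: 01011010  (ones: 4)
Count of 1-rows = 0+0+8+8+0+0+8+8+0+0+4+4+0+0+4+4 = 48

48
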